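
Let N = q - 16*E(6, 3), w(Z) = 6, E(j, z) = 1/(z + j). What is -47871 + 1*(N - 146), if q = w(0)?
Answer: -432115/9 ≈ -48013.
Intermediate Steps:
E(j, z) = 1/(j + z)
q = 6
N = 38/9 (N = 6 - 16/(6 + 3) = 6 - 16/9 = 38/9 ≈ 4.2222)
-47871 + 1*(N - 146) = -47871 + 1*(38/9 - 146) = -47871 + 1*(-1276/9) = -47871 - 1276/9 = -432115/9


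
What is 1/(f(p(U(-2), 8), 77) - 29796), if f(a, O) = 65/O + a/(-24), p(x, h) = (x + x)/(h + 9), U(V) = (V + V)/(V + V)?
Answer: -15708/468022385 ≈ -3.3562e-5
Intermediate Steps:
U(V) = 1 (U(V) = (2*V)/((2*V)) = (2*V)*(1/(2*V)) = 1)
p(x, h) = 2*x/(9 + h) (p(x, h) = (2*x)/(9 + h) = 2*x/(9 + h))
f(a, O) = 65/O - a/24 (f(a, O) = 65/O + a*(-1/24) = 65/O - a/24)
1/(f(p(U(-2), 8), 77) - 29796) = 1/((65/77 - 1/(12*(9 + 8))) - 29796) = 1/((65*(1/77) - 1/(12*17)) - 29796) = 1/((65/77 - 1/(12*17)) - 29796) = 1/((65/77 - 1/24*2/17) - 29796) = 1/((65/77 - 1/204) - 29796) = 1/(13183/15708 - 29796) = 1/(-468022385/15708) = -15708/468022385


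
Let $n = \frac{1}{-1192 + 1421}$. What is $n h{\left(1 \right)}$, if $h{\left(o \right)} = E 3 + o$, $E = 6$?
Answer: $\frac{19}{229} \approx 0.082969$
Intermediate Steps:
$n = \frac{1}{229} \approx 0.0043668$
$h{\left(o \right)} = 18 + o$ ($h{\left(o \right)} = 6 \cdot 3 + o = 18 + o$)
$n h{\left(1 \right)} = \frac{18 + 1}{229} = \frac{1}{229} \cdot 19 = \frac{19}{229}$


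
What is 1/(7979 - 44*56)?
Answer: 1/5515 ≈ 0.00018132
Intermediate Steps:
1/(7979 - 44*56) = 1/(7979 - 2464) = 1/5515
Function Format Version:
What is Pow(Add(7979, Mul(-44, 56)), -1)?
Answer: Rational(1, 5515) ≈ 0.00018132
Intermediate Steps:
Pow(Add(7979, Mul(-44, 56)), -1) = Pow(Add(7979, -2464), -1) = Pow(5515, -1) = Rational(1, 5515)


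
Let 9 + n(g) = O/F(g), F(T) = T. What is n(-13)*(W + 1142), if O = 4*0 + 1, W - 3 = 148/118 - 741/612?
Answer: -13781743/1326 ≈ -10393.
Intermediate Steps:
W = 36631/12036 (W = 3 + (148/118 - 741/612) = 3 + (148*(1/118) - 741*1/612) = 3 + (74/59 - 247/204) = 3 + 523/12036 = 36631/12036 ≈ 3.0435)
O = 1 (O = 0 + 1 = 1)
n(g) = -9 + 1/g
n(-13)*(W + 1142) = (-9 + 1/(-13))*(36631/12036 + 1142) = (-9 - 1/13)*(13781743/12036) = -118/13*13781743/12036 = -13781743/1326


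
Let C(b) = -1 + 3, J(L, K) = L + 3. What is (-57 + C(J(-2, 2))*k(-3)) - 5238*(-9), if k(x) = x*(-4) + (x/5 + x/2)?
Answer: 235524/5 ≈ 47105.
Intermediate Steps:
J(L, K) = 3 + L
C(b) = 2
k(x) = -33*x/10 (k(x) = -4*x + (x*(⅕) + x*(½)) = -4*x + (x/5 + x/2) = -4*x + 7*x/10 = -33*x/10)
(-57 + C(J(-2, 2))*k(-3)) - 5238*(-9) = (-57 + 2*(-33/10*(-3))) - 5238*(-9) = (-57 + 2*(99/10)) - 1*(-47142) = (-57 + 99/5) + 47142 = -186/5 + 47142 = 235524/5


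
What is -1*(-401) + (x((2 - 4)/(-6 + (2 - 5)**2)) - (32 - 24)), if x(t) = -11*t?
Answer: 1201/3 ≈ 400.33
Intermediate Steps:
-1*(-401) + (x((2 - 4)/(-6 + (2 - 5)**2)) - (32 - 24)) = -1*(-401) + (-11*(2 - 4)/(-6 + (2 - 5)**2) - (32 - 24)) = 401 + (-(-22)/(-6 + (-3)**2) - 1*8) = 401 + (-(-22)/(-6 + 9) - 8) = 401 + (-(-22)/3 - 8) = 401 + (-11*(-2/3) - 8) = 401 + (22/3 - 8) = 401 - 2/3 = 1201/3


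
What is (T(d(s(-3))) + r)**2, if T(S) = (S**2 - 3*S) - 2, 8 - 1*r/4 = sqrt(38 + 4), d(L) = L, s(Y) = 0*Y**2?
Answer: 1572 - 240*sqrt(42) ≈ 16.622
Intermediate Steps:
s(Y) = 0
r = 32 - 4*sqrt(42) (r = 32 - 4*sqrt(38 + 4) = 32 - 4*sqrt(42) ≈ 6.0770)
T(S) = -2 + S**2 - 3*S
(T(d(s(-3))) + r)**2 = ((-2 + 0**2 - 3*0) + (32 - 4*sqrt(42)))**2 = ((-2 + 0 + 0) + (32 - 4*sqrt(42)))**2 = (-2 + (32 - 4*sqrt(42)))**2 = (30 - 4*sqrt(42))**2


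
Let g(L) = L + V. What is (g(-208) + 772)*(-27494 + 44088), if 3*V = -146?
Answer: 25654324/3 ≈ 8.5514e+6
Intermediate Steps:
V = -146/3 (V = (⅓)*(-146) = -146/3 ≈ -48.667)
g(L) = -146/3 + L (g(L) = L - 146/3 = -146/3 + L)
(g(-208) + 772)*(-27494 + 44088) = ((-146/3 - 208) + 772)*(-27494 + 44088) = (-770/3 + 772)*16594 = (1546/3)*16594 = 25654324/3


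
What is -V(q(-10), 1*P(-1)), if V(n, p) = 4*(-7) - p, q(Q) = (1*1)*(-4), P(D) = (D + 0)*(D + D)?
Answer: 30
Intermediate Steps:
P(D) = 2*D² (P(D) = D*(2*D) = 2*D²)
q(Q) = -4 (q(Q) = 1*(-4) = -4)
V(n, p) = -28 - p
-V(q(-10), 1*P(-1)) = -(-28 - 2*(-1)²) = -(-28 - 2*1) = -(-28 - 2) = -1*(-30) = 30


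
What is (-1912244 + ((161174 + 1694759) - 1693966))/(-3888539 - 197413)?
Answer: 1750277/4085952 ≈ 0.42836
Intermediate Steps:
(-1912244 + ((161174 + 1694759) - 1693966))/(-3888539 - 197413) = (-1912244 + (1855933 - 1693966))/(-4085952) = (-1912244 + 161967)*(-1/4085952) = -1750277*(-1/4085952) = 1750277/4085952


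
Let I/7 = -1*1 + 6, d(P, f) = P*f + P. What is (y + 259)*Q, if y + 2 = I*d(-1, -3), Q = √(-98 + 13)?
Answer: 327*I*√85 ≈ 3014.8*I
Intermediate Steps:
d(P, f) = P + P*f
I = 35 (I = 7*(-1*1 + 6) = 7*(-1 + 6) = 7*5 = 35)
Q = I*√85 (Q = √(-85) = I*√85 ≈ 9.2195*I)
y = 68 (y = -2 + 35*(-(1 - 3)) = -2 + 35*(-1*(-2)) = -2 + 35*2 = -2 + 70 = 68)
(y + 259)*Q = (68 + 259)*(I*√85) = 327*(I*√85) = 327*I*√85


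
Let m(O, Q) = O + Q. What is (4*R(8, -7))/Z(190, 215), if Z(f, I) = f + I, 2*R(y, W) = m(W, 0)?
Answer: -14/405 ≈ -0.034568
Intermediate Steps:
R(y, W) = W/2 (R(y, W) = (W + 0)/2 = W/2)
Z(f, I) = I + f
(4*R(8, -7))/Z(190, 215) = (4*((1/2)*(-7)))/(215 + 190) = (4*(-7/2))/405 = -14*1/405 = -14/405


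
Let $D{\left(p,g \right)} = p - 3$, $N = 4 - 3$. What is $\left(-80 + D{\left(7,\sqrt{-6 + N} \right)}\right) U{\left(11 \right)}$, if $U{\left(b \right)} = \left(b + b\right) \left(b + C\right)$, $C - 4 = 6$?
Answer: $-35112$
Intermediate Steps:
$C = 10$ ($C = 4 + 6 = 10$)
$N = 1$ ($N = 4 - 3 = 1$)
$D{\left(p,g \right)} = -3 + p$ ($D{\left(p,g \right)} = p - 3 = -3 + p$)
$U{\left(b \right)} = 2 b \left(10 + b\right)$ ($U{\left(b \right)} = \left(b + b\right) \left(b + 10\right) = 2 b \left(10 + b\right)$)
$\left(-80 + D{\left(7,\sqrt{-6 + N} \right)}\right) U{\left(11 \right)} = \left(-80 + \left(-3 + 7\right)\right) 2 \cdot 11 \left(10 + 11\right) = \left(-80 + 4\right) 2 \cdot 11 \cdot 21 = \left(-76\right) 462 = -35112$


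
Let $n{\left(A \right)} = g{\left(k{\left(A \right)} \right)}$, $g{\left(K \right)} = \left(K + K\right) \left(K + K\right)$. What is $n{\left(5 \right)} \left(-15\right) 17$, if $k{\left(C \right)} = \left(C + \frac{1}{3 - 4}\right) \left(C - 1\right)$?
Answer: $-261120$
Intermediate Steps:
$k{\left(C \right)} = \left(-1 + C\right)^{2}$ ($k{\left(C \right)} = \left(C + \frac{1}{-1}\right) \left(-1 + C\right) = \left(C - 1\right) \left(-1 + C\right) = \left(-1 + C\right) \left(-1 + C\right) = \left(-1 + C\right)^{2}$)
$g{\left(K \right)} = 4 K^{2}$ ($g{\left(K \right)} = 2 K 2 K = 4 K^{2}$)
$n{\left(A \right)} = 4 \left(1 + A^{2} - 2 A\right)^{2}$
$n{\left(5 \right)} \left(-15\right) 17 = 4 \left(1 + 5^{2} - 10\right)^{2} \left(-15\right) 17 = 4 \left(1 + 25 - 10\right)^{2} \left(-15\right) 17 = 4 \cdot 16^{2} \left(-15\right) 17 = 4 \cdot 256 \left(-15\right) 17 = 1024 \left(-15\right) 17 = \left(-15360\right) 17 = -261120$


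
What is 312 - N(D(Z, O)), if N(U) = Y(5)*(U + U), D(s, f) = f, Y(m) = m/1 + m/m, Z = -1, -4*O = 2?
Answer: 318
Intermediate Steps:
O = -1/2 (O = -1/4*2 = -1/2 ≈ -0.50000)
Y(m) = 1 + m (Y(m) = m*1 + 1 = m + 1 = 1 + m)
N(U) = 12*U (N(U) = (1 + 5)*(U + U) = 6*(2*U) = 12*U)
312 - N(D(Z, O)) = 312 - 12*(-1)/2 = 312 - 1*(-6) = 312 + 6 = 318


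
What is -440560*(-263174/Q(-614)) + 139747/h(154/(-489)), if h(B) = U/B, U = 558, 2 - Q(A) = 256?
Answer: -7909175031024233/17326737 ≈ -4.5647e+8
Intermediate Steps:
Q(A) = -254 (Q(A) = 2 - 1*256 = 2 - 256 = -254)
h(B) = 558/B
-440560*(-263174/Q(-614)) + 139747/h(154/(-489)) = -440560/((-254/(-263174))) + 139747/((558/((154/(-489))))) = -440560/((-254*(-1/263174))) + 139747/((558/((154*(-1/489))))) = -440560/127/131587 + 139747/((558/(-154/489))) = -440560*131587/127 + 139747/((558*(-489/154))) = -57971968720/127 + 139747/(-136431/77) = -57971968720/127 + 139747*(-77/136431) = -57971968720/127 - 10760519/136431 = -7909175031024233/17326737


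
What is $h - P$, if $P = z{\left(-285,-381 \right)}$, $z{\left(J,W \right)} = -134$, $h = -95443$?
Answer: $-95309$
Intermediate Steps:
$P = -134$
$h - P = -95443 - -134 = -95443 + 134 = -95309$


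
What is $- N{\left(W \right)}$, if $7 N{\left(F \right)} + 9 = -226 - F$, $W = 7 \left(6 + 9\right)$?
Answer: $\frac{340}{7} \approx 48.571$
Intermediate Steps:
$W = 105$ ($W = 7 \cdot 15 = 105$)
$N{\left(F \right)} = - \frac{235}{7} - \frac{F}{7}$ ($N{\left(F \right)} = - \frac{9}{7} + \frac{-226 - F}{7} = - \frac{9}{7} - \left(\frac{226}{7} + \frac{F}{7}\right) = - \frac{235}{7} - \frac{F}{7}$)
$- N{\left(W \right)} = - (- \frac{235}{7} - 15) = \left(-1\right) \left(- \frac{340}{7}\right) = \frac{340}{7}$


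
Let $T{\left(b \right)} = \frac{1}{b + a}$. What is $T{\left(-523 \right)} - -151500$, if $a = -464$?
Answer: $\frac{149530499}{987} \approx 1.515 \cdot 10^{5}$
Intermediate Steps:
$T{\left(b \right)} = \frac{1}{-464 + b}$ ($T{\left(b \right)} = \frac{1}{b - 464} = \frac{1}{-464 + b}$)
$T{\left(-523 \right)} - -151500 = \frac{1}{-464 - 523} - -151500 = \frac{1}{-987} + 151500 = - \frac{1}{987} + 151500 = \frac{149530499}{987}$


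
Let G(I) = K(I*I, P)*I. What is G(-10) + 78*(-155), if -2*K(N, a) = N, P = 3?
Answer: -11590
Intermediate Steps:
K(N, a) = -N/2
G(I) = -I**3/2 (G(I) = (-I*I/2)*I = (-I**2/2)*I = -I**3/2)
G(-10) + 78*(-155) = -1/2*(-10)**3 + 78*(-155) = -1/2*(-1000) - 12090 = 500 - 12090 = -11590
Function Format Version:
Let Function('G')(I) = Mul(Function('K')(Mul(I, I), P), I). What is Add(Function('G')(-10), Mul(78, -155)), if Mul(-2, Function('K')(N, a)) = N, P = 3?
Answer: -11590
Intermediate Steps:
Function('K')(N, a) = Mul(Rational(-1, 2), N)
Function('G')(I) = Mul(Rational(-1, 2), Pow(I, 3)) (Function('G')(I) = Mul(Mul(Rational(-1, 2), Mul(I, I)), I) = Mul(Mul(Rational(-1, 2), Pow(I, 2)), I) = Mul(Rational(-1, 2), Pow(I, 3)))
Add(Function('G')(-10), Mul(78, -155)) = Add(Mul(Rational(-1, 2), Pow(-10, 3)), Mul(78, -155)) = Add(Mul(Rational(-1, 2), -1000), -12090) = Add(500, -12090) = -11590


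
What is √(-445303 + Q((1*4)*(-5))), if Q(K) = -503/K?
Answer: I*√44527785/10 ≈ 667.29*I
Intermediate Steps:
√(-445303 + Q((1*4)*(-5))) = √(-445303 - 503/((1*4)*(-5))) = √(-445303 - 503/(4*(-5))) = √(-445303 - 503/(-20)) = √(-445303 - 503*(-1/20)) = √(-445303 + 503/20) = √(-8905557/20) = I*√44527785/10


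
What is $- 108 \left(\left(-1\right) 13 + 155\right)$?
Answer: $-15336$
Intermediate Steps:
$- 108 \left(\left(-1\right) 13 + 155\right) = - 108 \left(-13 + 155\right) = \left(-108\right) 142 = -15336$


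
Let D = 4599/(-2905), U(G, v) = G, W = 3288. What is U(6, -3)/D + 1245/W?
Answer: -818795/240024 ≈ -3.4113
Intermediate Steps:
D = -657/415 (D = 4599*(-1/2905) = -657/415 ≈ -1.5831)
U(6, -3)/D + 1245/W = 6/(-657/415) + 1245/3288 = 6*(-415/657) + 1245*(1/3288) = -830/219 + 415/1096 = -818795/240024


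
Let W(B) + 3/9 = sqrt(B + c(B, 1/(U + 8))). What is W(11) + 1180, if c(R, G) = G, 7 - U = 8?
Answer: 3539/3 + sqrt(546)/7 ≈ 1183.0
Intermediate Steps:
U = -1 (U = 7 - 1*8 = 7 - 8 = -1)
W(B) = -1/3 + sqrt(1/7 + B) (W(B) = -1/3 + sqrt(B + 1/(-1 + 8)) = -1/3 + sqrt(B + 1/7) = -1/3 + sqrt(1/7 + B))
W(11) + 1180 = (-1/3 + sqrt(7 + 49*11)/7) + 1180 = (-1/3 + sqrt(7 + 539)/7) + 1180 = (-1/3 + sqrt(546)/7) + 1180 = 3539/3 + sqrt(546)/7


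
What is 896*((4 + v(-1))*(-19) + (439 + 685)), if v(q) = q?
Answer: 956032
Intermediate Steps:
896*((4 + v(-1))*(-19) + (439 + 685)) = 896*((4 - 1)*(-19) + (439 + 685)) = 896*(3*(-19) + 1124) = 896*(-57 + 1124) = 896*1067 = 956032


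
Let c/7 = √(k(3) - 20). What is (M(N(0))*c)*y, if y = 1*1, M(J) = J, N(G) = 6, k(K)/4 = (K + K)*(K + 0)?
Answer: 84*√13 ≈ 302.87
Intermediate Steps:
k(K) = 8*K² (k(K) = 4*((K + K)*(K + 0)) = 4*((2*K)*K) = 4*(2*K²) = 8*K²)
c = 14*√13 (c = 7*√(8*3² - 20) = 7*√(8*9 - 20) = 7*√(72 - 20) = 7*√52 = 7*(2*√13) = 14*√13 ≈ 50.478)
y = 1
(M(N(0))*c)*y = (6*(14*√13))*1 = (84*√13)*1 = 84*√13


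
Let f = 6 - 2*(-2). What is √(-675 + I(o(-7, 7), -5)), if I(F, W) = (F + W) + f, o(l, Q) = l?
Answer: I*√677 ≈ 26.019*I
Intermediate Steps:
f = 10 (f = 6 + 4 = 10)
I(F, W) = 10 + F + W (I(F, W) = (F + W) + 10 = 10 + F + W)
√(-675 + I(o(-7, 7), -5)) = √(-675 + (10 - 7 - 5)) = √(-675 - 2) = √(-677) = I*√677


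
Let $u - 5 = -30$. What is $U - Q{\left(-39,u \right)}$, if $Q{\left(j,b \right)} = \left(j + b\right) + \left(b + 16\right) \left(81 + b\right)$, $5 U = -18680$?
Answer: $-3168$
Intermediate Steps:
$U = -3736$ ($U = \frac{1}{5} \left(-18680\right) = -3736$)
$u = -25$ ($u = 5 - 30 = -25$)
$Q{\left(j,b \right)} = b + j + \left(16 + b\right) \left(81 + b\right)$ ($Q{\left(j,b \right)} = \left(b + j\right) + \left(16 + b\right) \left(81 + b\right) = b + j + \left(16 + b\right) \left(81 + b\right)$)
$U - Q{\left(-39,u \right)} = -3736 - \left(1296 - 39 + \left(-25\right)^{2} + 98 \left(-25\right)\right) = -3736 - \left(1296 - 39 + 625 - 2450\right) = -3736 - -568 = -3736 + 568 = -3168$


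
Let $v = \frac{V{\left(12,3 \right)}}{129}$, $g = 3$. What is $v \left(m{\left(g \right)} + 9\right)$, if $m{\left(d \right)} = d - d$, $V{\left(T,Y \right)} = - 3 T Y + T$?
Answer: $- \frac{288}{43} \approx -6.6977$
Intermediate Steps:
$V{\left(T,Y \right)} = T - 3 T Y$ ($V{\left(T,Y \right)} = - 3 T Y + T = T - 3 T Y$)
$m{\left(d \right)} = 0$
$v = - \frac{32}{43}$ ($v = \frac{12 \left(1 - 9\right)}{129} = 12 \left(1 - 9\right) \frac{1}{129} = 12 \left(-8\right) \frac{1}{129} = \left(-96\right) \frac{1}{129} = - \frac{32}{43} \approx -0.74419$)
$v \left(m{\left(g \right)} + 9\right) = - \frac{32 \left(0 + 9\right)}{43} = \left(- \frac{32}{43}\right) 9 = - \frac{288}{43}$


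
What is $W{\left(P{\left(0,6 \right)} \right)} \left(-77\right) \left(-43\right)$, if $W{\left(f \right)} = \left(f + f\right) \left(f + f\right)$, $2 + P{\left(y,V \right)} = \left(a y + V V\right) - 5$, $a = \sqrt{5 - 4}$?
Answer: $11138204$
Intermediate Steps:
$a = 1$ ($a = \sqrt{1} = 1$)
$P{\left(y,V \right)} = -7 + y + V^{2}$ ($P{\left(y,V \right)} = -2 - \left(5 - y - V V\right) = -2 - \left(5 - y - V^{2}\right) = -2 + \left(-5 + y + V^{2}\right) = -7 + y + V^{2}$)
$W{\left(f \right)} = 4 f^{2}$ ($W{\left(f \right)} = 2 f 2 f = 4 f^{2}$)
$W{\left(P{\left(0,6 \right)} \right)} \left(-77\right) \left(-43\right) = 4 \left(-7 + 0 + 6^{2}\right)^{2} \left(-77\right) \left(-43\right) = 4 \left(-7 + 0 + 36\right)^{2} \left(-77\right) \left(-43\right) = 4 \cdot 29^{2} \left(-77\right) \left(-43\right) = 4 \cdot 841 \left(-77\right) \left(-43\right) = 3364 \left(-77\right) \left(-43\right) = \left(-259028\right) \left(-43\right) = 11138204$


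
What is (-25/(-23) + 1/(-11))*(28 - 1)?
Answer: 6804/253 ≈ 26.893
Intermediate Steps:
(-25/(-23) + 1/(-11))*(28 - 1) = (-25*(-1/23) + 1*(-1/11))*27 = (25/23 - 1/11)*27 = (252/253)*27 = 6804/253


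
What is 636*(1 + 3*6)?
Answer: 12084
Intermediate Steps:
636*(1 + 3*6) = 636*(1 + 18) = 636*19 = 12084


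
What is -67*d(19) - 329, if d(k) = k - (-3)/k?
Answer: -30639/19 ≈ -1612.6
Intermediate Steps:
d(k) = k + 3/k
-67*d(19) - 329 = -67*(19 + 3/19) - 329 = -67*364/19 - 329 = -24388/19 - 329 = -30639/19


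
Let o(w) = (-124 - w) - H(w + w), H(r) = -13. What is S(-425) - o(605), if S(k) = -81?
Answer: 635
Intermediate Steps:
o(w) = -111 - w (o(w) = (-124 - w) - 1*(-13) = (-124 - w) + 13 = -111 - w)
S(-425) - o(605) = -81 - (-111 - 1*605) = -81 - (-111 - 605) = -81 - 1*(-716) = -81 + 716 = 635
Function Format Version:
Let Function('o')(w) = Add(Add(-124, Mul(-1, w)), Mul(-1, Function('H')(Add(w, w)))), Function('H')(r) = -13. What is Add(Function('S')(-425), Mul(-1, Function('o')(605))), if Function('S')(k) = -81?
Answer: 635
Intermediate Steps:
Function('o')(w) = Add(-111, Mul(-1, w)) (Function('o')(w) = Add(Add(-124, Mul(-1, w)), Mul(-1, -13)) = Add(Add(-124, Mul(-1, w)), 13) = Add(-111, Mul(-1, w)))
Add(Function('S')(-425), Mul(-1, Function('o')(605))) = Add(-81, Mul(-1, Add(-111, Mul(-1, 605)))) = Add(-81, Mul(-1, Add(-111, -605))) = Add(-81, Mul(-1, -716)) = Add(-81, 716) = 635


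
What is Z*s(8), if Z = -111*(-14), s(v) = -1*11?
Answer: -17094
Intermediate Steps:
s(v) = -11
Z = 1554
Z*s(8) = 1554*(-11) = -17094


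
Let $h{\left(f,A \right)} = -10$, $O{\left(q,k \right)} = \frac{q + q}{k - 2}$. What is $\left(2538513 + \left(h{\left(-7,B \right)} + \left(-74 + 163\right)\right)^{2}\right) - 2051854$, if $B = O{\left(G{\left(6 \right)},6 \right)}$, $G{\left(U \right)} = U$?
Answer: $492900$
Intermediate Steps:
$O{\left(q,k \right)} = \frac{2 q}{-2 + k}$
$B = 3$ ($B = 2 \cdot 6 \frac{1}{-2 + 6} = 2 \cdot 6 \cdot \frac{1}{4} = 3$)
$\left(2538513 + \left(h{\left(-7,B \right)} + \left(-74 + 163\right)\right)^{2}\right) - 2051854 = \left(2538513 + \left(-10 + \left(-74 + 163\right)\right)^{2}\right) - 2051854 = \left(2538513 + \left(-10 + 89\right)^{2}\right) - 2051854 = \left(2538513 + 79^{2}\right) - 2051854 = \left(2538513 + 6241\right) - 2051854 = 2544754 - 2051854 = 492900$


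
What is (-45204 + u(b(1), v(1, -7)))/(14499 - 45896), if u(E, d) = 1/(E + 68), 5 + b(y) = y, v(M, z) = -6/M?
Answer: 2893055/2009408 ≈ 1.4398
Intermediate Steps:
b(y) = -5 + y
u(E, d) = 1/(68 + E)
(-45204 + u(b(1), v(1, -7)))/(14499 - 45896) = (-45204 + 1/(68 + (-5 + 1)))/(14499 - 45896) = (-45204 + 1/(68 - 4))/(-31397) = (-45204 + 1/64)*(-1/31397) = -2893055/64*(-1/31397) = 2893055/2009408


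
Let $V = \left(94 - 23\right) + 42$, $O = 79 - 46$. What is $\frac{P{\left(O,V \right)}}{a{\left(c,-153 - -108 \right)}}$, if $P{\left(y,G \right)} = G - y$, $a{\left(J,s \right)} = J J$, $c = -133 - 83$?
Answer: $\frac{5}{2916} \approx 0.0017147$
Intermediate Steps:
$c = -216$
$O = 33$ ($O = 79 - 46 = 33$)
$a{\left(J,s \right)} = J^{2}$
$V = 113$ ($V = 71 + 42 = 113$)
$\frac{P{\left(O,V \right)}}{a{\left(c,-153 - -108 \right)}} = \frac{113 - 33}{\left(-216\right)^{2}} = \frac{113 - 33}{46656} = 80 \cdot \frac{1}{46656} = \frac{5}{2916}$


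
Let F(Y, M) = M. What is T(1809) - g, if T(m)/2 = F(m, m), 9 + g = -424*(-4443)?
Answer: -1880205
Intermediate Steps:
g = 1883823 (g = -9 - 424*(-4443) = -9 + 1883832 = 1883823)
T(m) = 2*m
T(1809) - g = 2*1809 - 1*1883823 = 3618 - 1883823 = -1880205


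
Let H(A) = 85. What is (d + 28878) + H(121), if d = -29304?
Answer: -341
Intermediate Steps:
(d + 28878) + H(121) = (-29304 + 28878) + 85 = -426 + 85 = -341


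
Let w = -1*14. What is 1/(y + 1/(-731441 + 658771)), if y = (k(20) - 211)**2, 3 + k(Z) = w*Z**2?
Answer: 72670/2456434651319 ≈ 2.9584e-8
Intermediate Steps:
w = -14
k(Z) = -3 - 14*Z**2
y = 33802596 (y = ((-3 - 14*20**2) - 211)**2 = ((-3 - 14*400) - 211)**2 = ((-3 - 5600) - 211)**2 = (-5603 - 211)**2 = (-5814)**2 = 33802596)
1/(y + 1/(-731441 + 658771)) = 1/(33802596 + 1/(-731441 + 658771)) = 1/(33802596 + 1/(-72670)) = 1/(33802596 - 1/72670) = 1/(2456434651319/72670) = 72670/2456434651319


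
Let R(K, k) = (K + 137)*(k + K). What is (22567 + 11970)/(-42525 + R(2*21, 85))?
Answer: -34537/19792 ≈ -1.7450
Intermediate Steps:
R(K, k) = (137 + K)*(K + k)
(22567 + 11970)/(-42525 + R(2*21, 85)) = (22567 + 11970)/(-42525 + ((2*21)² + 137*(2*21) + 137*85 + (2*21)*85)) = 34537/(-42525 + (42² + 137*42 + 11645 + 42*85)) = 34537/(-42525 + (1764 + 5754 + 11645 + 3570)) = 34537/(-42525 + 22733) = 34537/(-19792) = 34537*(-1/19792) = -34537/19792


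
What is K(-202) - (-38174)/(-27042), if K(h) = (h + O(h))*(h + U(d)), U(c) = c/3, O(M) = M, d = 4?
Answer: 365373123/4507 ≈ 81068.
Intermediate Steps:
U(c) = c/3 (U(c) = c*(⅓) = c/3)
K(h) = 2*h*(4/3 + h) (K(h) = (h + h)*(h + (⅓)*4) = (2*h)*(h + 4/3) = (2*h)*(4/3 + h) = 2*h*(4/3 + h))
K(-202) - (-38174)/(-27042) = (⅔)*(-202)*(4 + 3*(-202)) - (-38174)/(-27042) = (⅔)*(-202)*(4 - 606) - (-38174)*(-1)/27042 = (⅔)*(-202)*(-602) - 1*19087/13521 = 243208/3 - 19087/13521 = 365373123/4507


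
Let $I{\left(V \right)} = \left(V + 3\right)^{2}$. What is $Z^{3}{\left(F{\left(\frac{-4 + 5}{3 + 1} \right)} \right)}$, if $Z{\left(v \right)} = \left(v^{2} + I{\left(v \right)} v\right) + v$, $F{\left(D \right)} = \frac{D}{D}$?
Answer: $5832$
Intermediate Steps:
$I{\left(V \right)} = \left(3 + V\right)^{2}$
$F{\left(D \right)} = 1$
$Z{\left(v \right)} = v + v^{2} + v \left(3 + v\right)^{2}$ ($Z{\left(v \right)} = \left(v^{2} + \left(3 + v\right)^{2} v\right) + v = \left(v^{2} + v \left(3 + v\right)^{2}\right) + v = v + v^{2} + v \left(3 + v\right)^{2}$)
$Z^{3}{\left(F{\left(\frac{-4 + 5}{3 + 1} \right)} \right)} = \left(1 \left(1 + 1 + \left(3 + 1\right)^{2}\right)\right)^{3} = \left(1 \left(1 + 1 + 4^{2}\right)\right)^{3} = \left(1 \left(1 + 1 + 16\right)\right)^{3} = \left(1 \cdot 18\right)^{3} = 18^{3} = 5832$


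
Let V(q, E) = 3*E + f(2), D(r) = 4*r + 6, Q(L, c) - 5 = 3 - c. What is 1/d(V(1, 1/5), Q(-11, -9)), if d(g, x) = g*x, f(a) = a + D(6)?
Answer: 5/2771 ≈ 0.0018044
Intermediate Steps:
Q(L, c) = 8 - c (Q(L, c) = 5 + (3 - c) = 8 - c)
D(r) = 6 + 4*r
f(a) = 30 + a (f(a) = a + (6 + 4*6) = a + (6 + 24) = a + 30 = 30 + a)
V(q, E) = 32 + 3*E (V(q, E) = 3*E + (30 + 2) = 3*E + 32 = 32 + 3*E)
1/d(V(1, 1/5), Q(-11, -9)) = 1/((32 + 3/5)*(8 - 1*(-9))) = 1/((32 + 3*(1/5))*(8 + 9)) = 1/((32 + 3/5)*17) = 1/((163/5)*17) = 1/(2771/5) = 5/2771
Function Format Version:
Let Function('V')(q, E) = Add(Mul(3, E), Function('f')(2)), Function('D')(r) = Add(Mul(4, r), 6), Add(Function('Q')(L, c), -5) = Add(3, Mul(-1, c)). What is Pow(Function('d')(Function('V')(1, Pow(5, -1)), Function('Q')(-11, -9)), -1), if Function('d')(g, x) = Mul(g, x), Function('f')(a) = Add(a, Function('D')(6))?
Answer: Rational(5, 2771) ≈ 0.0018044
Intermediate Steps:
Function('Q')(L, c) = Add(8, Mul(-1, c)) (Function('Q')(L, c) = Add(5, Add(3, Mul(-1, c))) = Add(8, Mul(-1, c)))
Function('D')(r) = Add(6, Mul(4, r))
Function('f')(a) = Add(30, a) (Function('f')(a) = Add(a, Add(6, Mul(4, 6))) = Add(a, Add(6, 24)) = Add(a, 30) = Add(30, a))
Function('V')(q, E) = Add(32, Mul(3, E)) (Function('V')(q, E) = Add(Mul(3, E), Add(30, 2)) = Add(Mul(3, E), 32) = Add(32, Mul(3, E)))
Pow(Function('d')(Function('V')(1, Pow(5, -1)), Function('Q')(-11, -9)), -1) = Pow(Mul(Add(32, Mul(3, Pow(5, -1))), Add(8, Mul(-1, -9))), -1) = Pow(Mul(Add(32, Mul(3, Rational(1, 5))), Add(8, 9)), -1) = Pow(Mul(Add(32, Rational(3, 5)), 17), -1) = Pow(Mul(Rational(163, 5), 17), -1) = Pow(Rational(2771, 5), -1) = Rational(5, 2771)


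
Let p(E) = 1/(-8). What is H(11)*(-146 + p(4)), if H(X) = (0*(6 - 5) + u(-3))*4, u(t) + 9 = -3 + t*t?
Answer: 3507/2 ≈ 1753.5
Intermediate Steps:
u(t) = -12 + t**2 (u(t) = -9 + (-3 + t*t) = -9 + (-3 + t**2) = -12 + t**2)
p(E) = -1/8
H(X) = -12 (H(X) = (0*(6 - 5) + (-12 + (-3)**2))*4 = (0*1 + (-12 + 9))*4 = (0 - 3)*4 = -3*4 = -12)
H(11)*(-146 + p(4)) = -12*(-146 - 1/8) = -12*(-1169/8) = 3507/2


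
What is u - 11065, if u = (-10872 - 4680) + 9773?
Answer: -16844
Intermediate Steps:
u = -5779 (u = -15552 + 9773 = -5779)
u - 11065 = -5779 - 11065 = -16844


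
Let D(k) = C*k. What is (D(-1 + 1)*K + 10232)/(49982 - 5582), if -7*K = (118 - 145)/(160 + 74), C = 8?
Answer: 1279/5550 ≈ 0.23045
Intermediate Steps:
K = 3/182 (K = -(118 - 145)/(7*(160 + 74)) = -(-27)/(7*234) = -⅐*(-3/26) = 3/182 ≈ 0.016484)
D(k) = 8*k
(D(-1 + 1)*K + 10232)/(49982 - 5582) = ((8*(-1 + 1))*(3/182) + 10232)/(49982 - 5582) = ((8*0)*(3/182) + 10232)/44400 = (0*(3/182) + 10232)*(1/44400) = (0 + 10232)*(1/44400) = 10232*(1/44400) = 1279/5550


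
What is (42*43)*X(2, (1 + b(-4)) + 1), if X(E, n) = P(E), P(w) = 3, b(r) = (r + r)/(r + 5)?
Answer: 5418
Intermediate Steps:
b(r) = 2*r/(5 + r) (b(r) = (2*r)/(5 + r) = 2*r/(5 + r))
X(E, n) = 3
(42*43)*X(2, (1 + b(-4)) + 1) = (42*43)*3 = 1806*3 = 5418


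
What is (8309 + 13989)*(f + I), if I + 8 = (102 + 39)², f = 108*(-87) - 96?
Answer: 231475538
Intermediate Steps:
f = -9492 (f = -9396 - 96 = -9492)
I = 19873 (I = -8 + (102 + 39)² = -8 + 141² = -8 + 19881 = 19873)
(8309 + 13989)*(f + I) = (8309 + 13989)*(-9492 + 19873) = 22298*10381 = 231475538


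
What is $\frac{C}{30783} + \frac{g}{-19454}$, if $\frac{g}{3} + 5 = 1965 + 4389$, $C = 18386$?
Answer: $- \frac{228642557}{598852482} \approx -0.3818$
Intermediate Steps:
$g = 19047$ ($g = -15 + 3 \left(1965 + 4389\right) = -15 + 3 \cdot 6354 = -15 + 19062 = 19047$)
$\frac{C}{30783} + \frac{g}{-19454} = \frac{18386}{30783} + \frac{19047}{-19454} = 18386 \cdot \frac{1}{30783} + 19047 \left(- \frac{1}{19454}\right) = \frac{18386}{30783} - \frac{19047}{19454} = - \frac{228642557}{598852482}$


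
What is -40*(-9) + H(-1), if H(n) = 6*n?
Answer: 354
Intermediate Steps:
-40*(-9) + H(-1) = -40*(-9) + 6*(-1) = 360 - 6 = 354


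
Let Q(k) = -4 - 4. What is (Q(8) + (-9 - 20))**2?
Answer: 1369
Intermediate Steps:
Q(k) = -8
(Q(8) + (-9 - 20))**2 = (-8 + (-9 - 20))**2 = (-8 - 29)**2 = (-37)**2 = 1369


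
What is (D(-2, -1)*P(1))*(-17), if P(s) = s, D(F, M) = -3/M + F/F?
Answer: -68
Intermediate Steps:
D(F, M) = 1 - 3/M (D(F, M) = -3/M + 1 = 1 - 3/M)
(D(-2, -1)*P(1))*(-17) = (((-3 - 1)/(-1))*1)*(-17) = (-1*(-4)*1)*(-17) = (4*1)*(-17) = 4*(-17) = -68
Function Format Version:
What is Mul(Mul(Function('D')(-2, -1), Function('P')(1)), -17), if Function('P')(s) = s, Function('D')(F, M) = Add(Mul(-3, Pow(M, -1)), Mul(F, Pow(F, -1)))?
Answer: -68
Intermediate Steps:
Function('D')(F, M) = Add(1, Mul(-3, Pow(M, -1))) (Function('D')(F, M) = Add(Mul(-3, Pow(M, -1)), 1) = Add(1, Mul(-3, Pow(M, -1))))
Mul(Mul(Function('D')(-2, -1), Function('P')(1)), -17) = Mul(Mul(Mul(Pow(-1, -1), Add(-3, -1)), 1), -17) = Mul(Mul(Mul(-1, -4), 1), -17) = Mul(Mul(4, 1), -17) = Mul(4, -17) = -68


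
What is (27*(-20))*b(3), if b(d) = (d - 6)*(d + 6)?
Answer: 14580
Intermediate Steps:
b(d) = (-6 + d)*(6 + d)
(27*(-20))*b(3) = (27*(-20))*(-36 + 3²) = -540*(-36 + 9) = -540*(-27) = 14580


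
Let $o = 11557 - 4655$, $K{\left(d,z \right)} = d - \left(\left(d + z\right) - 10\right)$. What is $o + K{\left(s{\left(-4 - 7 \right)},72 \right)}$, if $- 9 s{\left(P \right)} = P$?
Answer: $6840$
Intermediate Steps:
$s{\left(P \right)} = - \frac{P}{9}$
$K{\left(d,z \right)} = 10 - z$ ($K{\left(d,z \right)} = d - \left(-10 + d + z\right) = 10 - z$)
$o = 6902$
$o + K{\left(s{\left(-4 - 7 \right)},72 \right)} = 6902 + \left(10 - 72\right) = 6902 - 62 = 6840$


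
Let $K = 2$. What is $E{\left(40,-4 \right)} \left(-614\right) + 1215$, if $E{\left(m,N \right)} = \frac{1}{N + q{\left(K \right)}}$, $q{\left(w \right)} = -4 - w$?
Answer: $\frac{6382}{5} \approx 1276.4$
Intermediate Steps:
$E{\left(m,N \right)} = \frac{1}{-6 + N}$ ($E{\left(m,N \right)} = \frac{1}{N - 6} = \frac{1}{-6 + N}$)
$E{\left(40,-4 \right)} \left(-614\right) + 1215 = \frac{1}{-6 - 4} \left(-614\right) + 1215 = \frac{1}{-10} \left(-614\right) + 1215 = \left(- \frac{1}{10}\right) \left(-614\right) + 1215 = \frac{307}{5} + 1215 = \frac{6382}{5}$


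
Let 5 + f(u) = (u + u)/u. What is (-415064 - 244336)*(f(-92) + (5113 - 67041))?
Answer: 40837301400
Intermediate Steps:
f(u) = -3 (f(u) = -5 + (u + u)/u = -5 + (2*u)/u = -5 + 2 = -3)
(-415064 - 244336)*(f(-92) + (5113 - 67041)) = (-415064 - 244336)*(-3 + (5113 - 67041)) = -659400*(-3 - 61928) = -659400*(-61931) = 40837301400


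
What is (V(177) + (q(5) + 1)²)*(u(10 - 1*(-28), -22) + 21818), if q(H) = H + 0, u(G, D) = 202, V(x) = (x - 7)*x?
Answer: 663374520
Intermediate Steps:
V(x) = x*(-7 + x) (V(x) = (-7 + x)*x = x*(-7 + x))
q(H) = H
(V(177) + (q(5) + 1)²)*(u(10 - 1*(-28), -22) + 21818) = (177*(-7 + 177) + (5 + 1)²)*(202 + 21818) = (177*170 + 6²)*22020 = (30090 + 36)*22020 = 30126*22020 = 663374520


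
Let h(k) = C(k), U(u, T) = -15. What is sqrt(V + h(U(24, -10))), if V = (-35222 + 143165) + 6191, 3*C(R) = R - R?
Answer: sqrt(114134) ≈ 337.84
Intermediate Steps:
C(R) = 0 (C(R) = (R - R)/3 = (1/3)*0 = 0)
V = 114134 (V = 107943 + 6191 = 114134)
h(k) = 0
sqrt(V + h(U(24, -10))) = sqrt(114134 + 0) = sqrt(114134)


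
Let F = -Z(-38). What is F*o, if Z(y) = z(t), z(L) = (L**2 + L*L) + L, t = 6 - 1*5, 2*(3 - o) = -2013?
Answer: -6057/2 ≈ -3028.5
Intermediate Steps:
o = 2019/2 (o = 3 - 1/2*(-2013) = 3 + 2013/2 = 2019/2 ≈ 1009.5)
t = 1 (t = 6 - 5 = 1)
z(L) = L + 2*L**2 (z(L) = (L**2 + L**2) + L = 2*L**2 + L = L + 2*L**2)
Z(y) = 3 (Z(y) = 1*(1 + 2*1) = 1*(1 + 2) = 1*3 = 3)
F = -3 (F = -1*3 = -3)
F*o = -3*2019/2 = -6057/2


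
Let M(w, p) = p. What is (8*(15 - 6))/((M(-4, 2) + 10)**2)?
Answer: 1/2 ≈ 0.50000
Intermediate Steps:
(8*(15 - 6))/((M(-4, 2) + 10)**2) = (8*(15 - 6))/((2 + 10)**2) = (8*9)/(12**2) = 72/144 = 72*(1/144) = 1/2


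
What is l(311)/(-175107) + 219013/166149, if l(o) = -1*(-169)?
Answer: 12774210070/9697950981 ≈ 1.3172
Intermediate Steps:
l(o) = 169
l(311)/(-175107) + 219013/166149 = 169/(-175107) + 219013/166149 = 169*(-1/175107) + 219013*(1/166149) = -169/175107 + 219013/166149 = 12774210070/9697950981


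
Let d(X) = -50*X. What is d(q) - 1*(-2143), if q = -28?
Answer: 3543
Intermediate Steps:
d(q) - 1*(-2143) = -50*(-28) - 1*(-2143) = 1400 + 2143 = 3543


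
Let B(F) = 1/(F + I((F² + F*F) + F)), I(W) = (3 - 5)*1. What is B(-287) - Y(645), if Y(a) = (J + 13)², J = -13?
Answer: -1/289 ≈ -0.0034602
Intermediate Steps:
Y(a) = 0 (Y(a) = (-13 + 13)² = 0² = 0)
I(W) = -2 (I(W) = -2*1 = -2)
B(F) = 1/(-2 + F) (B(F) = 1/(F - 2) = 1/(-2 + F))
B(-287) - Y(645) = 1/(-2 - 287) - 1*0 = 1/(-289) + 0 = -1/289 + 0 = -1/289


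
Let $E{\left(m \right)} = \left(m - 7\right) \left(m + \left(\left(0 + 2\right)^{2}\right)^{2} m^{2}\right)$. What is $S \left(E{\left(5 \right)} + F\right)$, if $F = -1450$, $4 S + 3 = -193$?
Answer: $110740$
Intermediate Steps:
$S = -49$ ($S = - \frac{3}{4} + \frac{1}{4} \left(-193\right) = - \frac{3}{4} - \frac{193}{4} = -49$)
$E{\left(m \right)} = \left(-7 + m\right) \left(m + 16 m^{2}\right)$ ($E{\left(m \right)} = \left(-7 + m\right) \left(m + \left(2^{2}\right)^{2} m^{2}\right) = \left(-7 + m\right) \left(m + 4^{2} m^{2}\right) = \left(-7 + m\right) \left(m + 16 m^{2}\right)$)
$S \left(E{\left(5 \right)} + F\right) = - 49 \left(5 \left(-7 - 555 + 16 \cdot 5^{2}\right) - 1450\right) = - 49 \left(5 \left(-7 - 555 + 16 \cdot 25\right) - 1450\right) = - 49 \left(5 \left(-7 - 555 + 400\right) - 1450\right) = - 49 \left(5 \left(-162\right) - 1450\right) = - 49 \left(-810 - 1450\right) = \left(-49\right) \left(-2260\right) = 110740$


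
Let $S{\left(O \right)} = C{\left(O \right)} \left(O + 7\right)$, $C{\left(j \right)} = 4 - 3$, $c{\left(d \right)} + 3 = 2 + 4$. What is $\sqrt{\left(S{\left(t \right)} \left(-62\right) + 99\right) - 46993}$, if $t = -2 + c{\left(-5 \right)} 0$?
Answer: $2 i \sqrt{11801} \approx 217.26 i$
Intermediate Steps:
$c{\left(d \right)} = 3$ ($c{\left(d \right)} = -3 + \left(2 + 4\right) = -3 + 6 = 3$)
$C{\left(j \right)} = 1$ ($C{\left(j \right)} = 4 - 3 = 1$)
$t = -2$ ($t = -2 + 3 \cdot 0 = -2 + 0 = -2$)
$S{\left(O \right)} = 7 + O$ ($S{\left(O \right)} = 1 \left(O + 7\right) = 1 \left(7 + O\right) = 7 + O$)
$\sqrt{\left(S{\left(t \right)} \left(-62\right) + 99\right) - 46993} = \sqrt{\left(\left(7 - 2\right) \left(-62\right) + 99\right) - 46993} = \sqrt{\left(5 \left(-62\right) + 99\right) - 46993} = \sqrt{\left(-310 + 99\right) - 46993} = \sqrt{-211 - 46993} = \sqrt{-47204} = 2 i \sqrt{11801}$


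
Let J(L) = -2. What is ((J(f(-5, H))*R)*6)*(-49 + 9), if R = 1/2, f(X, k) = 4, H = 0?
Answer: 240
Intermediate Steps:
R = 1/2 ≈ 0.50000
((J(f(-5, H))*R)*6)*(-49 + 9) = (-2*1/2*6)*(-49 + 9) = -1*6*(-40) = -6*(-40) = 240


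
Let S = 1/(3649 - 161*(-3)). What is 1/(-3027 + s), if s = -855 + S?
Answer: -4132/16040423 ≈ -0.00025760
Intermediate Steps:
S = 1/4132 (S = 1/(3649 + 483) = 1/4132 ≈ 0.00024201)
s = -3532859/4132 (s = -855 + 1/4132 = -3532859/4132 ≈ -855.00)
1/(-3027 + s) = 1/(-3027 - 3532859/4132) = 1/(-16040423/4132) = -4132/16040423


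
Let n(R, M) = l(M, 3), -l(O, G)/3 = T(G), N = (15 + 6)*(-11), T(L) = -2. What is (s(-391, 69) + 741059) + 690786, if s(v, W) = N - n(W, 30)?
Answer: 1431608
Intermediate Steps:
N = -231 (N = 21*(-11) = -231)
l(O, G) = 6 (l(O, G) = -3*(-2) = 6)
n(R, M) = 6
s(v, W) = -237 (s(v, W) = -231 - 1*6 = -231 - 6 = -237)
(s(-391, 69) + 741059) + 690786 = (-237 + 741059) + 690786 = 740822 + 690786 = 1431608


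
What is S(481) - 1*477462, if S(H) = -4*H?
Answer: -479386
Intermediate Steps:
S(481) - 1*477462 = -4*481 - 1*477462 = -1924 - 477462 = -479386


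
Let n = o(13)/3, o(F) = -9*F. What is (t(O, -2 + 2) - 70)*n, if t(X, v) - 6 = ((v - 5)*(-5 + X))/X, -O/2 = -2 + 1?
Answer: 4407/2 ≈ 2203.5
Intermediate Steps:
n = -39 (n = -9*13/3 = -117*⅓ = -39)
O = 2 (O = -2*(-2 + 1) = -2*(-1) = 2)
t(X, v) = 6 + (-5 + X)*(-5 + v)/X (t(X, v) = 6 + ((v - 5)*(-5 + X))/X = 6 + ((-5 + v)*(-5 + X))/X = 6 + ((-5 + X)*(-5 + v))/X = 6 + (-5 + X)*(-5 + v)/X)
(t(O, -2 + 2) - 70)*n = ((25 - 5*(-2 + 2) + 2*(1 + (-2 + 2)))/2 - 70)*(-39) = ((25 - 5*0 + 2*(1 + 0))/2 - 70)*(-39) = ((25 + 0 + 2*1)/2 - 70)*(-39) = ((25 + 0 + 2)/2 - 70)*(-39) = ((½)*27 - 70)*(-39) = (27/2 - 70)*(-39) = -113/2*(-39) = 4407/2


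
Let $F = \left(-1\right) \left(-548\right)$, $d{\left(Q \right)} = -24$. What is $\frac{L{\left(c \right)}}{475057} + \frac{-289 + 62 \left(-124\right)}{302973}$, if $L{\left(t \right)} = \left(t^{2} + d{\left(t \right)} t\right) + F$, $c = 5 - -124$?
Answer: $\frac{14553600}{4361498317} \approx 0.0033368$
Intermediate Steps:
$F = 548$
$c = 129$ ($c = 5 + 124 = 129$)
$L{\left(t \right)} = 548 + t^{2} - 24 t$ ($L{\left(t \right)} = \left(t^{2} - 24 t\right) + 548 = 548 + t^{2} - 24 t$)
$\frac{L{\left(c \right)}}{475057} + \frac{-289 + 62 \left(-124\right)}{302973} = \frac{548 + 129^{2} - 3096}{475057} + \frac{-289 + 62 \left(-124\right)}{302973} = \left(548 + 16641 - 3096\right) \frac{1}{475057} + \left(-289 - 7688\right) \frac{1}{302973} = 14093 \cdot \frac{1}{475057} - \frac{2659}{100991} = \frac{14093}{475057} - \frac{2659}{100991} = \frac{14553600}{4361498317}$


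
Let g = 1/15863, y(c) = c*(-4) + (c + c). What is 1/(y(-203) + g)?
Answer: 15863/6440379 ≈ 0.0024631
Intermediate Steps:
y(c) = -2*c (y(c) = -4*c + 2*c = -2*c)
g = 1/15863 ≈ 6.3040e-5
1/(y(-203) + g) = 1/(-2*(-203) + 1/15863) = 1/(406 + 1/15863) = 1/(6440379/15863) = 15863/6440379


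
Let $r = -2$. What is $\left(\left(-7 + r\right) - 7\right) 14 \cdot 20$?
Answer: $-4480$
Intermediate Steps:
$\left(\left(-7 + r\right) - 7\right) 14 \cdot 20 = \left(\left(-7 - 2\right) - 7\right) 14 \cdot 20 = \left(-9 - 7\right) 14 \cdot 20 = \left(-16\right) 14 \cdot 20 = \left(-224\right) 20 = -4480$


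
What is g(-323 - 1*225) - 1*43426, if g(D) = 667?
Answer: -42759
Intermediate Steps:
g(-323 - 1*225) - 1*43426 = 667 - 1*43426 = 667 - 43426 = -42759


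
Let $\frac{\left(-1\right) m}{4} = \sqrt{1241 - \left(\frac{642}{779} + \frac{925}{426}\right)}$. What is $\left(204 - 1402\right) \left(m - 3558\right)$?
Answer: $4262484 + \frac{2396 \sqrt{136337817838938}}{165927} \approx 4.4311 \cdot 10^{6}$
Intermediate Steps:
$m = - \frac{2 \sqrt{136337817838938}}{165927}$ ($m = - 4 \sqrt{1241 - \left(\frac{642}{779} + \frac{925}{426}\right)} = - 4 \sqrt{1241 - \frac{994067}{331854}} = - 4 \sqrt{\frac{410836747}{331854}} = - 4 \frac{\sqrt{136337817838938}}{331854} = - \frac{2 \sqrt{136337817838938}}{165927} \approx -140.74$)
$\left(204 - 1402\right) \left(m - 3558\right) = \left(204 - 1402\right) \left(- \frac{2 \sqrt{136337817838938}}{165927} - 3558\right) = - 1198 \left(-3558 - \frac{2 \sqrt{136337817838938}}{165927}\right) = 4262484 + \frac{2396 \sqrt{136337817838938}}{165927}$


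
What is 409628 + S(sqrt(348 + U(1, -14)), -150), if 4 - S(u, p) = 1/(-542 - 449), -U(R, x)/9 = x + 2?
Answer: 405945313/991 ≈ 4.0963e+5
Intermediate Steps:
U(R, x) = -18 - 9*x (U(R, x) = -9*(x + 2) = -9*(2 + x) = -18 - 9*x)
S(u, p) = 3965/991 (S(u, p) = 4 - 1/(-542 - 449) = 4 - 1/(-991) = 4 - 1*(-1/991) = 4 + 1/991 = 3965/991)
409628 + S(sqrt(348 + U(1, -14)), -150) = 409628 + 3965/991 = 405945313/991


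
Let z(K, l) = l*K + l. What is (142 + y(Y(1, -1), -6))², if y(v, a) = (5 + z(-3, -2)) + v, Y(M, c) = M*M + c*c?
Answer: 23409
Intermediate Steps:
z(K, l) = l + K*l (z(K, l) = K*l + l = l + K*l)
Y(M, c) = M² + c²
y(v, a) = 9 + v (y(v, a) = (5 - 2*(1 - 3)) + v = (5 - 2*(-2)) + v = (5 + 4) + v = 9 + v)
(142 + y(Y(1, -1), -6))² = (142 + (9 + (1² + (-1)²)))² = (142 + (9 + (1 + 1)))² = (142 + (9 + 2))² = (142 + 11)² = 153² = 23409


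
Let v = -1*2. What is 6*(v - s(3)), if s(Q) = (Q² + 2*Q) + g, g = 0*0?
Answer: -102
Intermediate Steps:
g = 0
v = -2
s(Q) = Q² + 2*Q (s(Q) = (Q² + 2*Q) + 0 = Q² + 2*Q)
6*(v - s(3)) = 6*(-2 - 3*(2 + 3)) = 6*(-2 - 3*5) = 6*(-2 - 1*15) = 6*(-2 - 15) = 6*(-17) = -102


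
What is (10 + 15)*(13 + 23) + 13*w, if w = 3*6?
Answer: 1134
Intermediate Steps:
w = 18
(10 + 15)*(13 + 23) + 13*w = (10 + 15)*(13 + 23) + 13*18 = 25*36 + 234 = 900 + 234 = 1134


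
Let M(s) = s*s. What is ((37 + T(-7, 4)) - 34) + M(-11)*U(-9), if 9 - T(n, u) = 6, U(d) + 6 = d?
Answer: -1809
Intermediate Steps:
U(d) = -6 + d
M(s) = s²
T(n, u) = 3 (T(n, u) = 9 - 1*6 = 9 - 6 = 3)
((37 + T(-7, 4)) - 34) + M(-11)*U(-9) = ((37 + 3) - 34) + (-11)²*(-6 - 9) = (40 - 34) + 121*(-15) = 6 - 1815 = -1809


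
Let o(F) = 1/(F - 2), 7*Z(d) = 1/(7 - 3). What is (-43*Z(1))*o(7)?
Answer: -43/140 ≈ -0.30714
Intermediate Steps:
Z(d) = 1/28 (Z(d) = 1/(7*(7 - 3)) = (1/7)/4 = (1/7)*(1/4) = 1/28)
o(F) = 1/(-2 + F)
(-43*Z(1))*o(7) = (-43*1/28)/(-2 + 7) = -43/28/5 = -43/28*1/5 = -43/140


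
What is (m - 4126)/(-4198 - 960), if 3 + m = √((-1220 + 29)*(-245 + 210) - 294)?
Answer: 4129/5158 - 9*√511/5158 ≈ 0.76106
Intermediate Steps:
m = -3 + 9*√511 (m = -3 + √((-1220 + 29)*(-245 + 210) - 294) = -3 + √(-1191*(-35) - 294) = -3 + √(41685 - 294) = -3 + √41391 = -3 + 9*√511 ≈ 200.45)
(m - 4126)/(-4198 - 960) = ((-3 + 9*√511) - 4126)/(-4198 - 960) = (-4129 + 9*√511)/(-5158) = (-4129 + 9*√511)*(-1/5158) = 4129/5158 - 9*√511/5158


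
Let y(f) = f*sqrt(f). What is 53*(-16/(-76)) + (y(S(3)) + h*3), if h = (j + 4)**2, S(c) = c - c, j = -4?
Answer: 212/19 ≈ 11.158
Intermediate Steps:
S(c) = 0
y(f) = f**(3/2)
h = 0 (h = (-4 + 4)**2 = 0**2 = 0)
53*(-16/(-76)) + (y(S(3)) + h*3) = 53*(-16/(-76)) + (0**(3/2) + 0*3) = 53*(-16*(-1/76)) + (0 + 0) = 53*(4/19) + 0 = 212/19 + 0 = 212/19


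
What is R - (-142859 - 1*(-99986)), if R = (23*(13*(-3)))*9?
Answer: 34800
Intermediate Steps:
R = -8073 (R = (23*(-39))*9 = -897*9 = -8073)
R - (-142859 - 1*(-99986)) = -8073 - (-142859 - 1*(-99986)) = -8073 - (-142859 + 99986) = -8073 - 1*(-42873) = -8073 + 42873 = 34800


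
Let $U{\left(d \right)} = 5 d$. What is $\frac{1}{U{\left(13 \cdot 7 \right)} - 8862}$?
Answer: $- \frac{1}{8407} \approx -0.00011895$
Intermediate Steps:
$\frac{1}{U{\left(13 \cdot 7 \right)} - 8862} = \frac{1}{5 \cdot 13 \cdot 7 - 8862} = \frac{1}{5 \cdot 91 - 8862} = \frac{1}{455 - 8862} = \frac{1}{-8407} = - \frac{1}{8407}$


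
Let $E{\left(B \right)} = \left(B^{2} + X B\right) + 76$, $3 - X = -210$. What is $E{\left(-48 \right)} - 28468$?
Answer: $-36312$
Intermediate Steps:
$X = 213$ ($X = 3 - -210 = 3 + 210 = 213$)
$E{\left(B \right)} = 76 + B^{2} + 213 B$ ($E{\left(B \right)} = \left(B^{2} + 213 B\right) + 76 = 76 + B^{2} + 213 B$)
$E{\left(-48 \right)} - 28468 = \left(76 + \left(-48\right)^{2} + 213 \left(-48\right)\right) - 28468 = \left(76 + 2304 - 10224\right) - 28468 = -7844 - 28468 = -36312$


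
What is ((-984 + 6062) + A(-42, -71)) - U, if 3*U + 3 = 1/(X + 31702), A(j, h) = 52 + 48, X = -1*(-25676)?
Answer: 891481985/172134 ≈ 5179.0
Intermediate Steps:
X = 25676
A(j, h) = 100
U = -172133/172134 (U = -1 + 1/(3*(25676 + 31702)) = -1 + (⅓)/57378 = -1 + (⅓)*(1/57378) = -1 + 1/172134 = -172133/172134 ≈ -0.99999)
((-984 + 6062) + A(-42, -71)) - U = ((-984 + 6062) + 100) - 1*(-172133/172134) = (5078 + 100) + 172133/172134 = 5178 + 172133/172134 = 891481985/172134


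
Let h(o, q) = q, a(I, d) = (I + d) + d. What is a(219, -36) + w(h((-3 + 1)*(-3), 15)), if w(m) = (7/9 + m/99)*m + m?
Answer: 5806/33 ≈ 175.94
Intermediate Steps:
a(I, d) = I + 2*d
w(m) = m + m*(7/9 + m/99) (w(m) = (7*(1/9) + m*(1/99))*m + m = (7/9 + m/99)*m + m = m*(7/9 + m/99) + m = m + m*(7/9 + m/99))
a(219, -36) + w(h((-3 + 1)*(-3), 15)) = (219 + 2*(-36)) + (1/99)*15*(176 + 15) = (219 - 72) + (1/99)*15*191 = 147 + 955/33 = 5806/33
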